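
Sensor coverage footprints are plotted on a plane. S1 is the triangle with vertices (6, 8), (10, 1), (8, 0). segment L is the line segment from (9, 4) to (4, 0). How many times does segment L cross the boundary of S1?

The segment meets the boundary at (7.333,2.667), (8.51,3.608).

2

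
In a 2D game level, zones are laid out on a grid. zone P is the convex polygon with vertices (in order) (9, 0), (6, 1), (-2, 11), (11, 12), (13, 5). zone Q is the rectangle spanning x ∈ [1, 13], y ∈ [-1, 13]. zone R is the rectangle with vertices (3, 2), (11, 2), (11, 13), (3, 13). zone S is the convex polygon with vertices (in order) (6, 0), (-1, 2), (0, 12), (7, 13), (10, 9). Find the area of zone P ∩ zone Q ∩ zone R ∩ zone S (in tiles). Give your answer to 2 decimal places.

The intersection is the polygon with vertices (3,11.385), (7.927,11.764), (10,9), (6.889,2), (5.2,2), (3,4.75).
By the shoelace formula its area is 50.63.

50.63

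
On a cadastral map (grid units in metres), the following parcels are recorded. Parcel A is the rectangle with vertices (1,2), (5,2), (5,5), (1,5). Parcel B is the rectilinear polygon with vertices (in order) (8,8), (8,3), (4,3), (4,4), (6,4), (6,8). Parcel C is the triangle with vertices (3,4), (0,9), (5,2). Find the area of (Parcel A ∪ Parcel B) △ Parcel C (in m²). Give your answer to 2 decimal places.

|Parcel A ∪ Parcel B| = 23.
|(Parcel A ∪ Parcel B) ∩ Parcel C| = 1.0857.
|(Parcel A ∪ Parcel B) △ Parcel C| = 23 + 2 − 2.1714 = 22.83.

22.83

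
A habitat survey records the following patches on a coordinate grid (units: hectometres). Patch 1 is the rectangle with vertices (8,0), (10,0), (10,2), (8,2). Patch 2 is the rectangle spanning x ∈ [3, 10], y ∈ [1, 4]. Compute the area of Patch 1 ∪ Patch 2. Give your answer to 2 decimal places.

23.00

By inclusion–exclusion:
Individual areas: |Patch 1| = 4, |Patch 2| = 21.
|Patch 1∩Patch 2|: x∈[8,10], y∈[1,2] → 2·1 = 2.
|Patch 1 ∪ Patch 2| = 25 − 2 = 23.00.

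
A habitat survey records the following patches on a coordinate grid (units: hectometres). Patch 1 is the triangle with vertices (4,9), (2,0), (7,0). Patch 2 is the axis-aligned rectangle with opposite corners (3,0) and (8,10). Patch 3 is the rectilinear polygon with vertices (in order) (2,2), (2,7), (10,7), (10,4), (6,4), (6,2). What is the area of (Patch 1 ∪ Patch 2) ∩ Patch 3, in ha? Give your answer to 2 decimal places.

The region (Patch 1 ∪ Patch 2) ∩ Patch 3 is the polygon with vertices (3,4.5), (3,7), (8,7), (8,4), (6,4), (6,2), (2.444,2).
By the shoelace formula its area is 21.69.

21.69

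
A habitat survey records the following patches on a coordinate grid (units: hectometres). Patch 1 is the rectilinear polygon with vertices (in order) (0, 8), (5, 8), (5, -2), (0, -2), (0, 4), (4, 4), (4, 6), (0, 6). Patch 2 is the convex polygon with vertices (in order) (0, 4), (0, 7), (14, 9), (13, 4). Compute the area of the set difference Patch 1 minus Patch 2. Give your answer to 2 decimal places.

33.21

|Patch 1| = 42, |Patch 1∩Patch 2| = 8.7857.
|Patch 1 ∖ Patch 2| = |Patch 1| − |Patch 1∩Patch 2| = 42 − 8.7857 = 33.21.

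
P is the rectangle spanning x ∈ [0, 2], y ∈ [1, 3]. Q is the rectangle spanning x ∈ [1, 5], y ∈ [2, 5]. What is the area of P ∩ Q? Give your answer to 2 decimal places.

1.00

|P∩Q|: x∈[1,2], y∈[2,3] → 1·1 = 1.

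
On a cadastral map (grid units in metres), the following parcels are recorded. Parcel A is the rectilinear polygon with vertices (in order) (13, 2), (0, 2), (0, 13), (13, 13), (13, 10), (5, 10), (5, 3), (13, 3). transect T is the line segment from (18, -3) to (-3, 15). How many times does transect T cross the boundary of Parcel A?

4

The segment meets the boundary at (0,12.429), (5,8.143), (12.167,2), (11,3).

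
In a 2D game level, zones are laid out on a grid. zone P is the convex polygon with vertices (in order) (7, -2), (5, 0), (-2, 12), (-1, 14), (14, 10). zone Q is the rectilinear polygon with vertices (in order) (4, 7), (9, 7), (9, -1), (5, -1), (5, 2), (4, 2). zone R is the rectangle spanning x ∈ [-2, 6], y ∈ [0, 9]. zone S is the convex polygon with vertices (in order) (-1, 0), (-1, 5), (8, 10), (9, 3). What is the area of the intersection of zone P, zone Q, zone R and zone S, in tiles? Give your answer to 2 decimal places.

10.05

The intersection is the polygon with vertices (4,2), (4,7), (6,7), (6,2.1), (5,1.8), (5,2).
By the shoelace formula its area is 10.05.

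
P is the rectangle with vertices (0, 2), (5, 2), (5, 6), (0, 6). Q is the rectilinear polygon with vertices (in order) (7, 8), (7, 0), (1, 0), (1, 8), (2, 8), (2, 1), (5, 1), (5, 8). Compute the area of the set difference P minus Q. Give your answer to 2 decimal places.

16.00

|P| = 20, |P∩Q| = 4.
|P ∖ Q| = |P| − |P∩Q| = 20 − 4 = 16.00.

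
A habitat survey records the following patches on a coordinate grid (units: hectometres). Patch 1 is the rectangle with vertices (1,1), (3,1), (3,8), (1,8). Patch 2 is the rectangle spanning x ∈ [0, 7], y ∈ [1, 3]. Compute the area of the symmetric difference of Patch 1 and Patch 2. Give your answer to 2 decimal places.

20.00

|Patch 1∩Patch 2|: x∈[1,3], y∈[1,3] → 2·2 = 4.
|Patch 1 △ Patch 2| = |Patch 1| + |Patch 2| − 2·|Patch 1∩Patch 2| = 14 + 14 − 8 = 20.00.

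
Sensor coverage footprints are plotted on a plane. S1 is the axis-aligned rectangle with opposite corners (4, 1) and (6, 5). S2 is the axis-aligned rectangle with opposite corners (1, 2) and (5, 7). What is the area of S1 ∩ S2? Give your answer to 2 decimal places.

|S1∩S2|: x∈[4,5], y∈[2,5] → 1·3 = 3.

3.00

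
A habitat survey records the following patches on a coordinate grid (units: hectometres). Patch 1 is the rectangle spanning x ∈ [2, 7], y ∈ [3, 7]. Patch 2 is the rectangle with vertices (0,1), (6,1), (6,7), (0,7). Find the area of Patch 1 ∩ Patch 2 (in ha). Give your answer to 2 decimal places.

16.00

|Patch 1∩Patch 2|: x∈[2,6], y∈[3,7] → 4·4 = 16.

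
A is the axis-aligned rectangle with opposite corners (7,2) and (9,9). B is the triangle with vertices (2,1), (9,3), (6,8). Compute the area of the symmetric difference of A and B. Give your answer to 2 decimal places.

26.69

|A| = 14, |B| = 20.5, |A∩B| = 3.9048.
|A △ B| = |A| + |B| − 2·|A∩B| = 14 + 20.5 − 7.8095 = 26.69.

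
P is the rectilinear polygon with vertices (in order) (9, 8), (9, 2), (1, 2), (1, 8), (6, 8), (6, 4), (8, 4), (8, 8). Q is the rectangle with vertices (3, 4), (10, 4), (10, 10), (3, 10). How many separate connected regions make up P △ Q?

1

P △ Q is a single connected region.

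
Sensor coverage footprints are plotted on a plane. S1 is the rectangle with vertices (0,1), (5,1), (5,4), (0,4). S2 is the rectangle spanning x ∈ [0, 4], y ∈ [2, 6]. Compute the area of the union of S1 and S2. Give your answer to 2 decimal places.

By inclusion–exclusion:
Individual areas: |S1| = 15, |S2| = 16.
|S1∩S2|: x∈[0,4], y∈[2,4] → 4·2 = 8.
|S1 ∪ S2| = 31 − 8 = 23.00.

23.00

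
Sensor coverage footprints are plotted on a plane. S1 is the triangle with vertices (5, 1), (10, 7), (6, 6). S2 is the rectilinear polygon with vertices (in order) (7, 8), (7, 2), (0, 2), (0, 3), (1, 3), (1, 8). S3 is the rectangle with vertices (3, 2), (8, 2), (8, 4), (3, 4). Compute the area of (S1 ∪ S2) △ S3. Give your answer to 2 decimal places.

|S1 ∪ S2| = 41.5917.
|(S1 ∪ S2) ∩ S3| = 8.15.
|(S1 ∪ S2) △ S3| = 41.5917 + 10 − 16.3 = 35.29.

35.29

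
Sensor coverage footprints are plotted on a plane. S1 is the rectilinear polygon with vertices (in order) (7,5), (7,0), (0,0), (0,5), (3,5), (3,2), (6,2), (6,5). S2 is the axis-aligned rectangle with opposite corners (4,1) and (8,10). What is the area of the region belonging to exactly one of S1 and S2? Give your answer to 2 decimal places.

|S1| = 26, |S2| = 36, |S1∩S2| = 6.
|S1 △ S2| = |S1| + |S2| − 2·|S1∩S2| = 26 + 36 − 12 = 50.00.

50.00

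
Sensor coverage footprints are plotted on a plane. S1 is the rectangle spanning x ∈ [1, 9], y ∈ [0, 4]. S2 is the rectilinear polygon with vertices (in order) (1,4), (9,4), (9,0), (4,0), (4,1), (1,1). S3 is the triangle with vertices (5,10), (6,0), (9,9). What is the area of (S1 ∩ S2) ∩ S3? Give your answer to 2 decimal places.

3.47

The region (S1 ∩ S2) ∩ S3 is the polygon with vertices (7.333,4), (6,0), (5.6,4).
By the shoelace formula its area is 3.47.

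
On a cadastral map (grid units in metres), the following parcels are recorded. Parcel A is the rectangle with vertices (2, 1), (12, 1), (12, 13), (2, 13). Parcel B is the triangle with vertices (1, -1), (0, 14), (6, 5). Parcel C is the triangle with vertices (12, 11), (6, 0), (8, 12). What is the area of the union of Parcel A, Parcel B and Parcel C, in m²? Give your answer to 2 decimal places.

139.36

By inclusion–exclusion:
Individual areas: |Parcel A| = 120, |Parcel B| = 40.5, |Parcel C| = 25.
|Parcel A∩Parcel B| = 21.3333.
|Parcel A∩Parcel C| = 24.8106.
|Parcel B∩Parcel C| = 0.
|Parcel A∩Parcel B∩Parcel C| = 0.
|Parcel A ∪ Parcel B ∪ Parcel C| = 185.5 − 46.1439 + 0 = 139.36.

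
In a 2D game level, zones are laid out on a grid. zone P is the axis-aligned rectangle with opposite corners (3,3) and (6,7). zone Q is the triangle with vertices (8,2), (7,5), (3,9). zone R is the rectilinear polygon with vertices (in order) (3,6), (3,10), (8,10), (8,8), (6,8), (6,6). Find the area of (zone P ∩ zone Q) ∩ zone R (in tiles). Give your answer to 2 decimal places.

The region (zone P ∩ zone Q) ∩ zone R is the polygon with vertices (4.429,7), (5,7), (6,6), (5.143,6).
By the shoelace formula its area is 0.71.

0.71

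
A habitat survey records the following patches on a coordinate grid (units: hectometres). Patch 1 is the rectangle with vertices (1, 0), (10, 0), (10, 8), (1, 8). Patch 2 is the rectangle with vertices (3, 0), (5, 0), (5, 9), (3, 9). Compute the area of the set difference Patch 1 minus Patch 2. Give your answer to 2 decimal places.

|Patch 1∩Patch 2|: x∈[3,5], y∈[0,8] → 2·8 = 16.
|Patch 1| = 72.
|Patch 1 ∖ Patch 2| = |Patch 1| − |Patch 1∩Patch 2| = 72 − 16 = 56.00.

56.00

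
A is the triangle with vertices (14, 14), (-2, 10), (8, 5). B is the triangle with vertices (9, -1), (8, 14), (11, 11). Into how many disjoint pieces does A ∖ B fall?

A ∖ B splits into 2 disjoint pieces (area 7.9, area 39.8808).

2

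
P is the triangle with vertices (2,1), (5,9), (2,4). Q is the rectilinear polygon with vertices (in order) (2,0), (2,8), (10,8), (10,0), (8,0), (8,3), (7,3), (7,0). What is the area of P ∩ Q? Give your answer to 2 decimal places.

The intersection is the polygon with vertices (2,1), (2,4), (4.4,8), (4.625,8).
By the shoelace formula its area is 4.39.

4.39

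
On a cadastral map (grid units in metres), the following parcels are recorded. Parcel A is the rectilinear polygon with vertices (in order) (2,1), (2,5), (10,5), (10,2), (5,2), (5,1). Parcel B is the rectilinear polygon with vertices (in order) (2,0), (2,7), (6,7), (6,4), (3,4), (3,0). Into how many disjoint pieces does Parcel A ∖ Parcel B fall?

1

Parcel A ∖ Parcel B is a single connected region.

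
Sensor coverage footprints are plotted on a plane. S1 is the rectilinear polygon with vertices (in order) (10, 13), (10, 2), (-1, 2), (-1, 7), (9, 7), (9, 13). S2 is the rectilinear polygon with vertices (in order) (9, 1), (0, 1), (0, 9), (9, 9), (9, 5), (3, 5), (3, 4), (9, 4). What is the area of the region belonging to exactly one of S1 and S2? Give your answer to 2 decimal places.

|S1| = 61, |S2| = 66, |S1∩S2| = 39.
|S1 △ S2| = |S1| + |S2| − 2·|S1∩S2| = 61 + 66 − 78 = 49.00.

49.00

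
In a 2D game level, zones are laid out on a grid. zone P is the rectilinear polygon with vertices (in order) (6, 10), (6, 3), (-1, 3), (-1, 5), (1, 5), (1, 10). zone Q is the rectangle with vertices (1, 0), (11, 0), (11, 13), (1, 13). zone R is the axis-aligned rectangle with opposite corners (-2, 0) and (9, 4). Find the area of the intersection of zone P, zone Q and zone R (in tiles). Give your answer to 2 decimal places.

The intersection is the polygon with vertices (1,3), (1,4), (6,4), (6,3).
By the shoelace formula its area is 5.00.

5.00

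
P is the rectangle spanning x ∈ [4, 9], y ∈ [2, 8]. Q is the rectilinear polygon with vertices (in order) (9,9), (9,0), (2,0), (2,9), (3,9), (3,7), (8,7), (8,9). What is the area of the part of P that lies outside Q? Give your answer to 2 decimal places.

4.00

|P| = 30, |P∩Q| = 26.
|P ∖ Q| = |P| − |P∩Q| = 30 − 26 = 4.00.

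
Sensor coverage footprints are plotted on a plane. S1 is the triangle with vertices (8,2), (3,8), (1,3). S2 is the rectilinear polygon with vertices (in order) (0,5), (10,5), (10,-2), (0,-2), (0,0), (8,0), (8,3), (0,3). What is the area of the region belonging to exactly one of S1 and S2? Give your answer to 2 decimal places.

|S1| = 18.5, |S2| = 46, |S1∩S2| = 9.8667.
|S1 △ S2| = |S1| + |S2| − 2·|S1∩S2| = 18.5 + 46 − 19.7333 = 44.77.

44.77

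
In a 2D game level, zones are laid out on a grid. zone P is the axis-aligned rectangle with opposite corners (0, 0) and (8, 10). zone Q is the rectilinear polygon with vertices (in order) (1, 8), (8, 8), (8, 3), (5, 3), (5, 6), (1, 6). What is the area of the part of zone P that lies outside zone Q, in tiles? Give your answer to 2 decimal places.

|zone P| = 80, |zone P∩zone Q| = 23.
|zone P ∖ zone Q| = |zone P| − |zone P∩zone Q| = 80 − 23 = 57.00.

57.00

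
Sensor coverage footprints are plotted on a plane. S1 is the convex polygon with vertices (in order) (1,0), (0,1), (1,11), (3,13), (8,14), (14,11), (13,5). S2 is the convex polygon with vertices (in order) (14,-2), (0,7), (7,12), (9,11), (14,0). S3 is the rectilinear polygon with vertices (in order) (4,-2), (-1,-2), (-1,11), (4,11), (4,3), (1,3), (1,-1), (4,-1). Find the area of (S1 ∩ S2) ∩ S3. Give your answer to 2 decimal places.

10.61

The region (S1 ∩ S2) ∩ S3 is the polygon with vertices (4,9.857), (4,4.429), (0.564,6.638), (0.646,7.462).
By the shoelace formula its area is 10.61.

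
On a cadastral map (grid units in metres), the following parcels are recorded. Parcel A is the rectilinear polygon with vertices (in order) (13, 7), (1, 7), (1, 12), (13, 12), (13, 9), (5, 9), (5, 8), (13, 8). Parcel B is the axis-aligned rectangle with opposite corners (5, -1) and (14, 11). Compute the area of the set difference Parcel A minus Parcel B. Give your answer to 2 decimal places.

|Parcel A| = 52, |Parcel A∩Parcel B| = 24.
|Parcel A ∖ Parcel B| = |Parcel A| − |Parcel A∩Parcel B| = 52 − 24 = 28.00.

28.00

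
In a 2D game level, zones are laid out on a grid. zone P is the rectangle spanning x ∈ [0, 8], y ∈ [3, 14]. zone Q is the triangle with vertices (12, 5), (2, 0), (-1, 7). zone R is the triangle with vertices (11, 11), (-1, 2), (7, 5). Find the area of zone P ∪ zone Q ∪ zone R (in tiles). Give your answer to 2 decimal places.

By inclusion–exclusion:
Individual areas: |zone P| = 88, |zone Q| = 42.5, |zone R| = 18.
|zone P∩zone Q| = 25.2509.
|zone P∩zone R| = 13.9583.
|zone Q∩zone R| = 8.8647.
|zone P∩zone Q∩zone R| = 8.7182.
|zone P ∪ zone Q ∪ zone R| = 148.5 − 48.0739 + 8.7182 = 109.14.

109.14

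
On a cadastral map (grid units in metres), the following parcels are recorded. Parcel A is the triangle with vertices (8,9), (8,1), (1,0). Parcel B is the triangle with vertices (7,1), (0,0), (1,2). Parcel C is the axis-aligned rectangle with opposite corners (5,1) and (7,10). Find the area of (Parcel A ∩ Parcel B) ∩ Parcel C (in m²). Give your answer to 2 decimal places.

The region (Parcel A ∩ Parcel B) ∩ Parcel C is the polygon with vertices (7,1), (5,1), (5,1.333).
By the shoelace formula its area is 0.33.

0.33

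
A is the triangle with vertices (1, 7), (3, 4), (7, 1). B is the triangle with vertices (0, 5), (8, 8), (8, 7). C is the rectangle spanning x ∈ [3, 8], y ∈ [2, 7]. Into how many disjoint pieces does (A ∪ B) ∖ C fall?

3

(A ∪ B) ∖ C splits into 3 disjoint pieces (area 1.4686, area 1.3333, area 0.1667).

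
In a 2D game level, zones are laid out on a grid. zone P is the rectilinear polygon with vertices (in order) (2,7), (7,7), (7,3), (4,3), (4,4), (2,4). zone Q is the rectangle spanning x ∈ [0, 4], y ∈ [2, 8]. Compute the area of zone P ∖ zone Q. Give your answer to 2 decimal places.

12.00

|zone P| = 18, |zone P∩zone Q| = 6.
|zone P ∖ zone Q| = |zone P| − |zone P∩zone Q| = 18 − 6 = 12.00.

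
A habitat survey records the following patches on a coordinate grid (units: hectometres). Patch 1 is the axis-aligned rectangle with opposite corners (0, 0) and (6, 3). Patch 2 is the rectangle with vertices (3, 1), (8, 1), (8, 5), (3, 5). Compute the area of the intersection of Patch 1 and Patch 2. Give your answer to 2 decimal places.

|Patch 1∩Patch 2|: x∈[3,6], y∈[1,3] → 3·2 = 6.

6.00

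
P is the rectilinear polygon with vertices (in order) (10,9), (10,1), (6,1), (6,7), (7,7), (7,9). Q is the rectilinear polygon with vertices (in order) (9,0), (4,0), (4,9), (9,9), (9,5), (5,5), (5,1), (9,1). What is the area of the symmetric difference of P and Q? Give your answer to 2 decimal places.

|P| = 30, |Q| = 29, |P∩Q| = 10.
|P △ Q| = |P| + |Q| − 2·|P∩Q| = 30 + 29 − 20 = 39.00.

39.00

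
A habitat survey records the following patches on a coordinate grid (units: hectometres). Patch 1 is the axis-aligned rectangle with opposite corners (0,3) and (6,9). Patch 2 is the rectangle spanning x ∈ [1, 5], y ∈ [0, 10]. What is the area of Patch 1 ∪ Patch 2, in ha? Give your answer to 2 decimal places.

By inclusion–exclusion:
Individual areas: |Patch 1| = 36, |Patch 2| = 40.
|Patch 1∩Patch 2|: x∈[1,5], y∈[3,9] → 4·6 = 24.
|Patch 1 ∪ Patch 2| = 76 − 24 = 52.00.

52.00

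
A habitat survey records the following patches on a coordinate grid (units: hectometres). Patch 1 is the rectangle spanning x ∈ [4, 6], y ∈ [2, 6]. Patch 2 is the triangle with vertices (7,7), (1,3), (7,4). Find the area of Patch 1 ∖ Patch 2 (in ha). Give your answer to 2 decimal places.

4.08

|Patch 1| = 8, |Patch 1∩Patch 2| = 3.9167.
|Patch 1 ∖ Patch 2| = |Patch 1| − |Patch 1∩Patch 2| = 8 − 3.9167 = 4.08.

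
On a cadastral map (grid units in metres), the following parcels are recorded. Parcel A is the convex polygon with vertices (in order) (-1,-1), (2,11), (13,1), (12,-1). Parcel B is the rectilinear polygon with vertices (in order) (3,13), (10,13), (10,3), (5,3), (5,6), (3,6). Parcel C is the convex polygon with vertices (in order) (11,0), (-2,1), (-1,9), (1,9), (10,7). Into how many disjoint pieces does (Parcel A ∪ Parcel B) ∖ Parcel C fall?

2

(Parcel A ∪ Parcel B) ∖ Parcel C splits into 2 disjoint pieces (area 39.0191, area 22.5551).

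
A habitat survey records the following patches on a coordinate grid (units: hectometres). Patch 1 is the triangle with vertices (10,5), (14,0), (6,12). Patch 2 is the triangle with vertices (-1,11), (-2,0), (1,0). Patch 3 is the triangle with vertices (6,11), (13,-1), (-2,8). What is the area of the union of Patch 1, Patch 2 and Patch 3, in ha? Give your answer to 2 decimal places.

By inclusion–exclusion:
Individual areas: |Patch 1| = 4, |Patch 2| = 16.5, |Patch 3| = 58.5.
|Patch 1∩Patch 2| = 0.
|Patch 1∩Patch 3| = 0.
|Patch 2∩Patch 3| = 0.9704.
|Patch 1∩Patch 2∩Patch 3| = 0.
|Patch 1 ∪ Patch 2 ∪ Patch 3| = 79 − 0.9704 + 0 = 78.03.

78.03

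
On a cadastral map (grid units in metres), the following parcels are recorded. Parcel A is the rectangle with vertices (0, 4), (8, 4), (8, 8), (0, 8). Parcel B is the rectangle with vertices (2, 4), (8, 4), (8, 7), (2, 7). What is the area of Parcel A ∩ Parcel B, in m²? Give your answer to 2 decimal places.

|Parcel A∩Parcel B|: x∈[2,8], y∈[4,7] → 6·3 = 18.

18.00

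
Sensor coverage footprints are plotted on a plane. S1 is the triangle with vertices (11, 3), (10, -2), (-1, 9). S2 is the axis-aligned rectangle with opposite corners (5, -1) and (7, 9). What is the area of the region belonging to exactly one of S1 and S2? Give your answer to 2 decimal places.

39.00

|S1| = 33, |S2| = 20, |S1∩S2| = 7.
|S1 △ S2| = |S1| + |S2| − 2·|S1∩S2| = 33 + 20 − 14 = 39.00.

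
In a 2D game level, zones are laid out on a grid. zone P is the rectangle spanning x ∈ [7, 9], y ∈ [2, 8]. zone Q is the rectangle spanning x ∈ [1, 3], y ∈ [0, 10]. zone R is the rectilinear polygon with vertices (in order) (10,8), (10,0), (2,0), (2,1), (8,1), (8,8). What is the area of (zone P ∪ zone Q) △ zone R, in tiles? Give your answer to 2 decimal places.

|zone P ∪ zone Q| = 32.
|(zone P ∪ zone Q) ∩ zone R| = 7.
|(zone P ∪ zone Q) △ zone R| = 32 + 22 − 14 = 40.00.

40.00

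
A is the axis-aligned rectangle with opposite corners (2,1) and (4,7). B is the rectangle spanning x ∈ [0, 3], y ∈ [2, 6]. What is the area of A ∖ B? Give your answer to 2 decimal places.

8.00

|A∩B|: x∈[2,3], y∈[2,6] → 1·4 = 4.
|A| = 12.
|A ∖ B| = |A| − |A∩B| = 12 − 4 = 8.00.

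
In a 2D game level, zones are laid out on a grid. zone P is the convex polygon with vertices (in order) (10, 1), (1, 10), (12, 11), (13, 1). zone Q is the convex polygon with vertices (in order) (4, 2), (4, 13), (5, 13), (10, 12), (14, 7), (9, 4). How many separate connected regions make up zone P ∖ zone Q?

zone P ∖ zone Q splits into 3 disjoint pieces (area 16.3531, area 4.9091, area 0.9676).

3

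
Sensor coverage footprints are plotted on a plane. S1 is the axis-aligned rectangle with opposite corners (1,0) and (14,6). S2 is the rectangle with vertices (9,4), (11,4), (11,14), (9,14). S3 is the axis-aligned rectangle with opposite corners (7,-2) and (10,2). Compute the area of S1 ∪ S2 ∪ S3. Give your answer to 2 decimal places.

100.00

By inclusion–exclusion:
Individual areas: |S1| = 78, |S2| = 20, |S3| = 12.
|S1∩S2|: x∈[9,11], y∈[4,6] → 2·2 = 4.
|S1∩S3|: x∈[7,10], y∈[0,2] → 3·2 = 6.
|S2∩S3| = 0 (no overlap).
|S1∩S2∩S3| = 0.
|S1 ∪ S2 ∪ S3| = 110 − 10 + 0 = 100.00.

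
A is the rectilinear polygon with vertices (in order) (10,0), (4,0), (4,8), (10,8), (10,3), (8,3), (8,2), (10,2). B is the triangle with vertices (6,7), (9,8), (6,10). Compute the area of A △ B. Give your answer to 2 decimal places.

47.50

|A| = 46, |B| = 4.5, |A∩B| = 1.5.
|A △ B| = |A| + |B| − 2·|A∩B| = 46 + 4.5 − 3 = 47.50.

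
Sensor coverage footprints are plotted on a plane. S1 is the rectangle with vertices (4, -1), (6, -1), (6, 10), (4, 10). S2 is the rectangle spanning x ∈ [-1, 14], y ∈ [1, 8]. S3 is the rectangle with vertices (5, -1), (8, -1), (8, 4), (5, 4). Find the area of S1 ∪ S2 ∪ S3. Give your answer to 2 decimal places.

117.00

By inclusion–exclusion:
Individual areas: |S1| = 22, |S2| = 105, |S3| = 15.
|S1∩S2|: x∈[4,6], y∈[1,8] → 2·7 = 14.
|S1∩S3|: x∈[5,6], y∈[-1,4] → 1·5 = 5.
|S2∩S3|: x∈[5,8], y∈[1,4] → 3·3 = 9.
|S1∩S2∩S3| = 3.
|S1 ∪ S2 ∪ S3| = 142 − 28 + 3 = 117.00.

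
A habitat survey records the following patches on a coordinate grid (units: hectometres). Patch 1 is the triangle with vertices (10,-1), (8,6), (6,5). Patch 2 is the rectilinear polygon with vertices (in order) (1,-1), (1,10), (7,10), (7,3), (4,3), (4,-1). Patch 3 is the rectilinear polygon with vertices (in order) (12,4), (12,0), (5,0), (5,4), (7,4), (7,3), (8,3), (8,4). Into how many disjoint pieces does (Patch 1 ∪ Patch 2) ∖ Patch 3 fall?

(Patch 1 ∪ Patch 2) ∖ Patch 3 splits into 2 disjoint pieces (area 55.2381, area 0.1905).

2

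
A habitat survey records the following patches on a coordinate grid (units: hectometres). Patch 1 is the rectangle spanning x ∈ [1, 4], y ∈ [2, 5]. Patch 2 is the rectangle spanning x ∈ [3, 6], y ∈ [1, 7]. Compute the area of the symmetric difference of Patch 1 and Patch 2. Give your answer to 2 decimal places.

|Patch 1∩Patch 2|: x∈[3,4], y∈[2,5] → 1·3 = 3.
|Patch 1 △ Patch 2| = |Patch 1| + |Patch 2| − 2·|Patch 1∩Patch 2| = 9 + 18 − 6 = 21.00.

21.00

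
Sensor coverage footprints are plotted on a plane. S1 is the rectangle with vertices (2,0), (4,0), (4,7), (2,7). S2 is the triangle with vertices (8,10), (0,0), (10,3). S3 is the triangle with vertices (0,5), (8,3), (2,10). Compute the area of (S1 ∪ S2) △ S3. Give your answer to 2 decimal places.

|S1 ∪ S2| = 46.3.
|(S1 ∪ S2) ∩ S3| = 11.3621.
|(S1 ∪ S2) △ S3| = 46.3 + 22 − 22.7241 = 45.58.

45.58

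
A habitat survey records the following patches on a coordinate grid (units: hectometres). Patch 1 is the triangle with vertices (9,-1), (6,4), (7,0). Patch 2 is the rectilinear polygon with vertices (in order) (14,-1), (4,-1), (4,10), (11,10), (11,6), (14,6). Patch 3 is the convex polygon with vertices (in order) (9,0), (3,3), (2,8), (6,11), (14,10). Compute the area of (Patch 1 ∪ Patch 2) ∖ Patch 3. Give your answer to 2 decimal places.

|Patch 1 ∪ Patch 2| = 98.
|(Patch 1 ∪ Patch 2) ∩ Patch 3| = 60.5833.
|(Patch 1 ∪ Patch 2) ∖ Patch 3| = 98 − 60.5833 = 37.42.

37.42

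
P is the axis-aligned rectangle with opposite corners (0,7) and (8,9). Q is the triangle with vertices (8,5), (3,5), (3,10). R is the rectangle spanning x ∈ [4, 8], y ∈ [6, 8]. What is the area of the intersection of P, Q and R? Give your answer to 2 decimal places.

The intersection is the polygon with vertices (6,7), (4,7), (4,8), (5,8).
By the shoelace formula its area is 1.50.

1.50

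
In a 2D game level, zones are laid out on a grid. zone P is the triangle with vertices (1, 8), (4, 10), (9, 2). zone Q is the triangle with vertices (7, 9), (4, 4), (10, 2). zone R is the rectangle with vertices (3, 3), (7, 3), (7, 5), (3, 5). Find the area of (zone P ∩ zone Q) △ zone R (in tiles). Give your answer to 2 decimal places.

10.66

|zone P ∩ zone Q| = 5.6589.
|(zone P ∩ zone Q) ∩ zone R| = 1.5.
|(zone P ∩ zone Q) △ zone R| = 5.6589 + 8 − 3 = 10.66.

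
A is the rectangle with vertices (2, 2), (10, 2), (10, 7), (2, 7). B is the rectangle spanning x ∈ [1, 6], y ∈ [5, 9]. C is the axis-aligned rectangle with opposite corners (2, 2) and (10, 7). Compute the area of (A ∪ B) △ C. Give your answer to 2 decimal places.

12.00

|A ∪ B| = 52.
|(A ∪ B) ∩ C| = 40.
|(A ∪ B) △ C| = 52 + 40 − 80 = 12.00.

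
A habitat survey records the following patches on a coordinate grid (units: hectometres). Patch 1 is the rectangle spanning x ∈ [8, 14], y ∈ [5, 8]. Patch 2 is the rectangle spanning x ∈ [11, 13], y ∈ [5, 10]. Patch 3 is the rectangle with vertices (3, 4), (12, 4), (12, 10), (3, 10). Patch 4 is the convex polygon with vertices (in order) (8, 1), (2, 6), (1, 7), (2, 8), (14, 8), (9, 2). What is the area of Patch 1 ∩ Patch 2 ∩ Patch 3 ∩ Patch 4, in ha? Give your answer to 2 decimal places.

The intersection is the polygon with vertices (11,8), (12,8), (12,5.6), (11.5,5), (11,5).
By the shoelace formula its area is 2.85.

2.85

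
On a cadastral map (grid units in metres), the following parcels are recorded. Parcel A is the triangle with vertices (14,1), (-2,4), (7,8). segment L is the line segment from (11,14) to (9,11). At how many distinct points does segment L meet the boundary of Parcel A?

0

The segment lies entirely outside Parcel A and never meets its boundary.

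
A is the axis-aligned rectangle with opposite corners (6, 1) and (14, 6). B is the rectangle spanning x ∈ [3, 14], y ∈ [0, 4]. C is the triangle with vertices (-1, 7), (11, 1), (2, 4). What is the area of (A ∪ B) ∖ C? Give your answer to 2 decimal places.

|A ∪ B| = 60.
|(A ∪ B) ∩ C| = 4.3333.
|(A ∪ B) ∖ C| = 60 − 4.3333 = 55.67.

55.67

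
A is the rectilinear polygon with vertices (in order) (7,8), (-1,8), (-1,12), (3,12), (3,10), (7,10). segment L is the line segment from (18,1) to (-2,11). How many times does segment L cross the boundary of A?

2

The segment meets the boundary at (-1,10.5), (4,8).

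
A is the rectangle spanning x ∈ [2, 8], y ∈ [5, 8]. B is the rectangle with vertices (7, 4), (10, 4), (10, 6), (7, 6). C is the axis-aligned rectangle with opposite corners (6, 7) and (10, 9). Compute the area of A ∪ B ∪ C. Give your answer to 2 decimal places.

By inclusion–exclusion:
Individual areas: |A| = 18, |B| = 6, |C| = 8.
|A∩B|: x∈[7,8], y∈[5,6] → 1·1 = 1.
|A∩C|: x∈[6,8], y∈[7,8] → 2·1 = 2.
|B∩C| = 0 (no overlap).
|A∩B∩C| = 0.
|A ∪ B ∪ C| = 32 − 3 + 0 = 29.00.

29.00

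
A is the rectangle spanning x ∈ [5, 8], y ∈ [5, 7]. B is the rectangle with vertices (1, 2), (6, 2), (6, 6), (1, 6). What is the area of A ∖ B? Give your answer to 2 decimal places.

5.00

|A∩B|: x∈[5,6], y∈[5,6] → 1·1 = 1.
|A| = 6.
|A ∖ B| = |A| − |A∩B| = 6 − 1 = 5.00.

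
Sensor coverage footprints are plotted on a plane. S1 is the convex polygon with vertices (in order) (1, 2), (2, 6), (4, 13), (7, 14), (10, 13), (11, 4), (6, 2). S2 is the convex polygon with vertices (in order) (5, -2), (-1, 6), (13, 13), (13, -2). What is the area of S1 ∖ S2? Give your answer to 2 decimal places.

|S1| = 87.5, |S1∩S2| = 62.5066.
|S1 ∖ S2| = |S1| − |S1∩S2| = 87.5 − 62.5066 = 24.99.

24.99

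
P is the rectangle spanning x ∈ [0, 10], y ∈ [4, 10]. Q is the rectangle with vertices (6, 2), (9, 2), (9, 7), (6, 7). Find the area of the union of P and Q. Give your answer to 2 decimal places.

66.00

By inclusion–exclusion:
Individual areas: |P| = 60, |Q| = 15.
|P∩Q|: x∈[6,9], y∈[4,7] → 3·3 = 9.
|P ∪ Q| = 75 − 9 = 66.00.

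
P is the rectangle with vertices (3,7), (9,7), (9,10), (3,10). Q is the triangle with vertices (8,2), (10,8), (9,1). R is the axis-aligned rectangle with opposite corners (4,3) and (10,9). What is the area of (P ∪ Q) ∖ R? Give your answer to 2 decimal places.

|P ∪ Q| = 22.
|(P ∪ Q) ∩ R| = 12.381.
|(P ∪ Q) ∖ R| = 22 − 12.381 = 9.62.

9.62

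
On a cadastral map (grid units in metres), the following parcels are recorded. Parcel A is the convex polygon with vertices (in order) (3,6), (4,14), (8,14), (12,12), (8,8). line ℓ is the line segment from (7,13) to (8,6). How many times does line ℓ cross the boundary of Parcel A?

1

The segment meets the boundary at (7.73,7.892).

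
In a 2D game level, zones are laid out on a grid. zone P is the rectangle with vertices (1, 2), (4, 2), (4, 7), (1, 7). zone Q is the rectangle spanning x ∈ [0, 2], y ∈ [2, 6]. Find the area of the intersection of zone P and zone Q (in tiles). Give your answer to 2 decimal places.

4.00

|zone P∩zone Q|: x∈[1,2], y∈[2,6] → 1·4 = 4.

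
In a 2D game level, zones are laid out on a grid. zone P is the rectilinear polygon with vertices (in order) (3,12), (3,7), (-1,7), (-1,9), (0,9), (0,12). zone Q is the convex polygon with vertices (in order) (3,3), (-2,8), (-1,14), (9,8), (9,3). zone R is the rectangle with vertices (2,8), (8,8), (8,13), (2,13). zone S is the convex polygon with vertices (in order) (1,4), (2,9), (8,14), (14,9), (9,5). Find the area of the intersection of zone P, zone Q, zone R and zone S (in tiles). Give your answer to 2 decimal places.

The intersection is the polygon with vertices (3,8), (2,8), (2,9), (3,9.833).
By the shoelace formula its area is 1.42.

1.42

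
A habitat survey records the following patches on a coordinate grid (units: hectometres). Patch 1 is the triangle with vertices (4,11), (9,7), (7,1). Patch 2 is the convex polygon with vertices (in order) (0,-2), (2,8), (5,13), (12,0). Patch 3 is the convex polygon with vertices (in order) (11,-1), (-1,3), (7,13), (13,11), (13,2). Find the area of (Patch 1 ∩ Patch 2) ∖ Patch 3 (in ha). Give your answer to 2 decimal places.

0.41

|Patch 1 ∩ Patch 2| = 18.2448.
|(Patch 1 ∩ Patch 2) ∩ Patch 3| = 17.832.
|(Patch 1 ∩ Patch 2) ∖ Patch 3| = 18.2448 − 17.832 = 0.41.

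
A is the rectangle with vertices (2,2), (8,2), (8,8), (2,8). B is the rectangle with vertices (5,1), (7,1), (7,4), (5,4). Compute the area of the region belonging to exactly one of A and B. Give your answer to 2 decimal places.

34.00

|A∩B|: x∈[5,7], y∈[2,4] → 2·2 = 4.
|A △ B| = |A| + |B| − 2·|A∩B| = 36 + 6 − 8 = 34.00.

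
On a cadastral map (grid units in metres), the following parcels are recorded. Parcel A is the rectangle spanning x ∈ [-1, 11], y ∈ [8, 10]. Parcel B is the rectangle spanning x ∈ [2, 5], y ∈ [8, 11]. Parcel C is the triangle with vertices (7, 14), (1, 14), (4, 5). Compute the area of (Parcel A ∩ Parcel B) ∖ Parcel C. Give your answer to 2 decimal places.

1.33

|Parcel A ∩ Parcel B| = 6.
|(Parcel A ∩ Parcel B) ∩ Parcel C| = 4.6667.
|(Parcel A ∩ Parcel B) ∖ Parcel C| = 6 − 4.6667 = 1.33.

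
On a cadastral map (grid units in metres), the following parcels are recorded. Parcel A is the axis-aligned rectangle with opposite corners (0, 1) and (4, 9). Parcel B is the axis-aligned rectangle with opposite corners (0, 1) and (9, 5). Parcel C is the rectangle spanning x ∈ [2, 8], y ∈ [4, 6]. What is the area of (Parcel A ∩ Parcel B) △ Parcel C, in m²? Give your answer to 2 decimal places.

|Parcel A ∩ Parcel B| = 16.
|(Parcel A ∩ Parcel B) ∩ Parcel C| = 2.
|(Parcel A ∩ Parcel B) △ Parcel C| = 16 + 12 − 4 = 24.00.

24.00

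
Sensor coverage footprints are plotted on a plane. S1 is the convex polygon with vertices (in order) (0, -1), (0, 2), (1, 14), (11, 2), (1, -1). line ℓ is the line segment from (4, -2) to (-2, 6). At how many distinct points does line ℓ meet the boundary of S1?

2

The segment meets the boundary at (0.1,3.2), (2.837,-0.449).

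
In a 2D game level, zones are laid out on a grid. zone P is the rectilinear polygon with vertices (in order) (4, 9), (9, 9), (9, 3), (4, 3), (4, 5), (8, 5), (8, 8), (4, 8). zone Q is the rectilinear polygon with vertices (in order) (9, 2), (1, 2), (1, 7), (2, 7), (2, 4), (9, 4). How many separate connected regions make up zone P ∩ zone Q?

zone P ∩ zone Q is a single connected region.

1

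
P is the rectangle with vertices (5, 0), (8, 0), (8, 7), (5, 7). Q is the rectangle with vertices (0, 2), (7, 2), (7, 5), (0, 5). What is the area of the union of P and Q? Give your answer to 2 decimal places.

36.00

By inclusion–exclusion:
Individual areas: |P| = 21, |Q| = 21.
|P∩Q|: x∈[5,7], y∈[2,5] → 2·3 = 6.
|P ∪ Q| = 42 − 6 = 36.00.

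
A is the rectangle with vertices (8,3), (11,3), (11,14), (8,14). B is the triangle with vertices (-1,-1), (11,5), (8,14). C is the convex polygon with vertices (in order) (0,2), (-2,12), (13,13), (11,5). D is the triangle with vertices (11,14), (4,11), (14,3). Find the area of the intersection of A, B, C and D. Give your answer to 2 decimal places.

The intersection is the polygon with vertices (8,12.667), (8.435,12.696), (10.818,5.545), (8,7.8).
By the shoelace formula its area is 8.45.

8.45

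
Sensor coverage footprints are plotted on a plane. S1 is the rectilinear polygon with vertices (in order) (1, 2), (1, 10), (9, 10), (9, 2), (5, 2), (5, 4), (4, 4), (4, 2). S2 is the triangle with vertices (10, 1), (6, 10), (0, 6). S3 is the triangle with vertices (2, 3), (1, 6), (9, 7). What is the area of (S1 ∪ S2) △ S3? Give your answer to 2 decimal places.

|S1 ∪ S2| = 63.9583.
|(S1 ∪ S2) ∩ S3| = 12.5.
|(S1 ∪ S2) △ S3| = 63.9583 + 12.5 − 25 = 51.46.

51.46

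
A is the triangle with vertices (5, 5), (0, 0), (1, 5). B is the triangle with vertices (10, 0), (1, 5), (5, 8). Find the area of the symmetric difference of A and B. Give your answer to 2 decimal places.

27.79

|A| = 10, |B| = 23.5, |A∩B| = 2.8571.
|A △ B| = |A| + |B| − 2·|A∩B| = 10 + 23.5 − 5.7143 = 27.79.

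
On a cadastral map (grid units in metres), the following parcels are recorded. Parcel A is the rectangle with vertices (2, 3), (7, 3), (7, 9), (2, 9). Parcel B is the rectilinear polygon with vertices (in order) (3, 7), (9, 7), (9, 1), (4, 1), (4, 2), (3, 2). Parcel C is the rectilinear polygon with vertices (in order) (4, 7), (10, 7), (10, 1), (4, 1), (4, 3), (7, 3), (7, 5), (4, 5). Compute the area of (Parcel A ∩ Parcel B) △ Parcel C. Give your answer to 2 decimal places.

|Parcel A ∩ Parcel B| = 16.
|(Parcel A ∩ Parcel B) ∩ Parcel C| = 6.
|(Parcel A ∩ Parcel B) △ Parcel C| = 16 + 30 − 12 = 34.00.

34.00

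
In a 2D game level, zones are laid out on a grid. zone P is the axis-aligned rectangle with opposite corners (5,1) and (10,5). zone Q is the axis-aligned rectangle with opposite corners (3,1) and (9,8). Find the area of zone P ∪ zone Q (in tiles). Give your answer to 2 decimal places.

46.00

By inclusion–exclusion:
Individual areas: |zone P| = 20, |zone Q| = 42.
|zone P∩zone Q|: x∈[5,9], y∈[1,5] → 4·4 = 16.
|zone P ∪ zone Q| = 62 − 16 = 46.00.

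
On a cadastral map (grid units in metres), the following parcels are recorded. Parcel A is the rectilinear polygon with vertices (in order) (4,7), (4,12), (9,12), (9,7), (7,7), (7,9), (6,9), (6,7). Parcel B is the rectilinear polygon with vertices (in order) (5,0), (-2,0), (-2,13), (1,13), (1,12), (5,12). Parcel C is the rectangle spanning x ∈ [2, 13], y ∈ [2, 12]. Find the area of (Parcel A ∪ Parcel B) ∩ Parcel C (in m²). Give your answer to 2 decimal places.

|Parcel A ∪ Parcel B| = 105.
|(Parcel A ∪ Parcel B) ∩ Parcel C| = 48.00.

48.00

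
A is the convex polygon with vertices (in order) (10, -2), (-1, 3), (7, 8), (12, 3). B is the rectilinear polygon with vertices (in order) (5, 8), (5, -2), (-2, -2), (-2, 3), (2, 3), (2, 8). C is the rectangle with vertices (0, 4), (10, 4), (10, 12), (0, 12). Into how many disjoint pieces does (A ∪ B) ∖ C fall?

(A ∪ B) ∖ C is a single connected region.

1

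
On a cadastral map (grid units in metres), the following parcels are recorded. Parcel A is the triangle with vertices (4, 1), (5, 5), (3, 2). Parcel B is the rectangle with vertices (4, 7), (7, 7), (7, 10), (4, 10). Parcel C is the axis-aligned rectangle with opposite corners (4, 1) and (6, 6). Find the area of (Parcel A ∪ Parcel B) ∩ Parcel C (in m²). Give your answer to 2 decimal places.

The region (Parcel A ∪ Parcel B) ∩ Parcel C is the polygon with vertices (5,5), (4,1), (4,3.5).
By the shoelace formula its area is 1.25.

1.25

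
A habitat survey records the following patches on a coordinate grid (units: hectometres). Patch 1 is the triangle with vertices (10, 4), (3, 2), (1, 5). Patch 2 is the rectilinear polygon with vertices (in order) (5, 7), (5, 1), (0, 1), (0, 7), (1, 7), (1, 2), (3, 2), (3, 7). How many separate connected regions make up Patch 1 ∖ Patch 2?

Patch 1 ∖ Patch 2 splits into 2 disjoint pieces (area 4.9603, area 2.7778).

2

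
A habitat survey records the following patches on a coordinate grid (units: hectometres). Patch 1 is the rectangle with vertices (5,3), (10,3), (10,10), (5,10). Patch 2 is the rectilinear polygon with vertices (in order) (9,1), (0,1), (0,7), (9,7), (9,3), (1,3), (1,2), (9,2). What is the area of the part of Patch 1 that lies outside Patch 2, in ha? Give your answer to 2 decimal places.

|Patch 1| = 35, |Patch 1∩Patch 2| = 16.
|Patch 1 ∖ Patch 2| = |Patch 1| − |Patch 1∩Patch 2| = 35 − 16 = 19.00.

19.00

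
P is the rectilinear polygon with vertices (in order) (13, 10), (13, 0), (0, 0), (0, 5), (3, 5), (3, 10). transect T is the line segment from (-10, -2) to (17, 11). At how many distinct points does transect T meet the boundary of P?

The segment meets the boundary at (13,9.074), (0,2.815).

2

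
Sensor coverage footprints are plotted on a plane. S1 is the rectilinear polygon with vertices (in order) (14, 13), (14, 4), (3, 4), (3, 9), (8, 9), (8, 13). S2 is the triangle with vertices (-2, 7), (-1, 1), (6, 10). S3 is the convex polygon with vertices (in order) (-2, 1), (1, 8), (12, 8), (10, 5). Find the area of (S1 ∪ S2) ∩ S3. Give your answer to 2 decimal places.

|S1 ∪ S2| = 101.3462.
|(S1 ∪ S2) ∩ S3| = 42.81.

42.81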